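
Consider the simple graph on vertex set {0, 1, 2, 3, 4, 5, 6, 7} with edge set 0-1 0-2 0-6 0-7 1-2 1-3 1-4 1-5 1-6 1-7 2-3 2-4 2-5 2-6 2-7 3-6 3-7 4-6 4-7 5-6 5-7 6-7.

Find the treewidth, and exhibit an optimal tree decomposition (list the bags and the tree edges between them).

Each bag holds 5 vertices, so the decomposition has width 4, which upper-bounds the treewidth. For the lower bound, the 5 vertices {0, 1, 2, 6, 7} are pairwise adjacent, and any tree decomposition puts a clique entirely inside one bag — forcing width ≥ 4. Hence tw(G) = 4 exactly.

Treewidth 4.
One optimal decomposition is:
Bags: B1 = {1, 2, 4, 6, 7}  B2 = {0, 1, 2, 6, 7}  B3 = {1, 2, 5, 6, 7}  B4 = {1, 2, 3, 6, 7}
Tree: B1–B2, B2–B3, B2–B4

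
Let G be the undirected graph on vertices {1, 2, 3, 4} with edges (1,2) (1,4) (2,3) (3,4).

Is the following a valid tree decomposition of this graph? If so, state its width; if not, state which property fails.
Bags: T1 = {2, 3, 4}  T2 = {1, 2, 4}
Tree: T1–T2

Every vertex of G appears in some bag (union = {1, 2, 3, 4}); every edge is covered by a bag; and for each vertex v the set of bags containing v is connected in the bag tree. The decomposition is therefore valid. The largest bag has 3 vertices, so the width is 2.

Yes; width 2.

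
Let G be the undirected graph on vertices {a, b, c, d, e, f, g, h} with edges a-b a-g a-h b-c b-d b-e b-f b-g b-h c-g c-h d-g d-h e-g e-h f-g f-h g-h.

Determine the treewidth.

3

A width-3 tree decomposition is:
Bags: B1 = {b, c, g, h}  B2 = {b, d, g, h}  B3 = {b, e, g, h}  B4 = {b, f, g, h}  B5 = {a, b, g, h}
Tree: B1–B2, B2–B3, B2–B4, B3–B5
The largest bag has 4 vertices, giving width 3; this decomposition certifies tw(G) ≤ 3. For the lower bound, the 4 vertices {b, d, g, h} are pairwise adjacent, and any tree decomposition puts a clique entirely inside one bag — forcing width ≥ 3. The upper and lower bounds meet at 3, so that is the treewidth.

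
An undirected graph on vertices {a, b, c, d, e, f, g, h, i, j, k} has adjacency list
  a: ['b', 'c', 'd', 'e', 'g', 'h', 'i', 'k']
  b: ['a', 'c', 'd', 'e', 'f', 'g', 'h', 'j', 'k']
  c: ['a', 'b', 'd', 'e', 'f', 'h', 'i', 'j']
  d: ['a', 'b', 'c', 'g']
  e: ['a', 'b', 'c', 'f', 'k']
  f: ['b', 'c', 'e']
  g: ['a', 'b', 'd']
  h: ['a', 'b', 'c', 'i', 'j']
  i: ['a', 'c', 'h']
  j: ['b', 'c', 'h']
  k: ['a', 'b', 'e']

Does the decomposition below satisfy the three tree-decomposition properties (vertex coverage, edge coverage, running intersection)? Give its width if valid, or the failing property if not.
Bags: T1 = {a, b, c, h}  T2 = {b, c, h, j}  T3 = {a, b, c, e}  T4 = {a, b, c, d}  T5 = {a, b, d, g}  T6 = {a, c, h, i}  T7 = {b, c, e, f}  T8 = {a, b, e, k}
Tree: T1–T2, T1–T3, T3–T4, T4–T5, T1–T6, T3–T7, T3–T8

Yes; width 3.

Vertex coverage: the bags together contain {a, b, c, d, e, f, g, h, i, j, k}, the full vertex set. Edge coverage: each edge of G has both endpoints in at least one bag. Running intersection: for every vertex, the bags containing it form a connected subtree. All three properties hold, so this is a valid tree decomposition of width max|bag| − 1 = 3, and hence tw(G) ≤ 3.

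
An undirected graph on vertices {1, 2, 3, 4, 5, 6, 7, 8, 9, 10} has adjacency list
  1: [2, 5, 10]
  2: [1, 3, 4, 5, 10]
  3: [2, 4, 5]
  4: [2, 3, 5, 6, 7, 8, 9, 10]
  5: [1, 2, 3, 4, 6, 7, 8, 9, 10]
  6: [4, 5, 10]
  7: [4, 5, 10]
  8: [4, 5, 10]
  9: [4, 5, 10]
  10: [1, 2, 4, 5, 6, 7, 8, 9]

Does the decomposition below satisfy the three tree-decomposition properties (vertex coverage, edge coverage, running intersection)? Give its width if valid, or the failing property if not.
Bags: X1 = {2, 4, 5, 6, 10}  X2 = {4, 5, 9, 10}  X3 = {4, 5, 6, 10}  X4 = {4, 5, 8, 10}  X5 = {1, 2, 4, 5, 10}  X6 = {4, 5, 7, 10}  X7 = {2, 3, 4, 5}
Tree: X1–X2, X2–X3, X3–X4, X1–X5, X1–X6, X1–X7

A tree decomposition must satisfy three properties: every vertex lies in some bag; for every edge, both endpoints lie together in some bag; and for every vertex, the bags containing it form a connected subtree. Here bags containing vertex 6 are not connected in the tree, so the decomposition is invalid.

No — bags containing vertex 6 are not connected in the tree.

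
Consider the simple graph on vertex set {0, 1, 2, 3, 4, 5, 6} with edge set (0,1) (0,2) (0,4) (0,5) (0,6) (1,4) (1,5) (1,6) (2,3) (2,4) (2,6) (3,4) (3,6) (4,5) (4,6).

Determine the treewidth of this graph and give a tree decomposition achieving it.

Every bag has size at most 4, so the width is 4 − 1 = 3 and tw(G) ≤ 3. For the lower bound, the 4 vertices {0, 1, 4, 5} are pairwise adjacent, and any tree decomposition puts a clique entirely inside one bag — forcing width ≥ 3. Hence tw(G) = 3 exactly.

Treewidth 3.
One optimal decomposition is:
Bags: B1 = {0, 2, 4, 6}  B2 = {2, 3, 4, 6}  B3 = {0, 1, 4, 6}  B4 = {0, 1, 4, 5}
Tree: B1–B2, B1–B3, B3–B4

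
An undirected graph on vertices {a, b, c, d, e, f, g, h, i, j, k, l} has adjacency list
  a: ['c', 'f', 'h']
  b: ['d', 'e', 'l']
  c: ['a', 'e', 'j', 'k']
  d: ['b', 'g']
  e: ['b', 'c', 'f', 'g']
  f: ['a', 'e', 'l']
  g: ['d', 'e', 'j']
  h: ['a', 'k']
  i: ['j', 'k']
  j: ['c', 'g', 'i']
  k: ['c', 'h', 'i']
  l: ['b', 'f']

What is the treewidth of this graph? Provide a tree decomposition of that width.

Every bag has size at most 4, so the width is 4 − 1 = 3 and tw(G) ≤ 3. For the lower bound: the 4 vertex sets {h,i,k}, {a}, {c}, {e,f,g,j} are disjoint, each induces a connected subgraph, and every pair is joined by at least one edge of G. Contracting each set to a single vertex therefore yields K_{4} as a minor, and since treewidth is minor-monotone, tw(G) ≥ tw(K_{4}) = 3. Hence tw(G) = 3 exactly.

Treewidth 3.
Bags: B1 = {a, h, i, k}  B2 = {a, c, i, k}  B3 = {a, c, i, j}  B4 = {a, c, f, j}  B5 = {c, e, f, j}  B6 = {e, f, g, j}  B7 = {e, f, g, l}  B8 = {b, e, g, l}  B9 = {b, d, g, l}
Tree: B1–B2, B2–B3, B3–B4, B4–B5, B5–B6, B6–B7, B7–B8, B8–B9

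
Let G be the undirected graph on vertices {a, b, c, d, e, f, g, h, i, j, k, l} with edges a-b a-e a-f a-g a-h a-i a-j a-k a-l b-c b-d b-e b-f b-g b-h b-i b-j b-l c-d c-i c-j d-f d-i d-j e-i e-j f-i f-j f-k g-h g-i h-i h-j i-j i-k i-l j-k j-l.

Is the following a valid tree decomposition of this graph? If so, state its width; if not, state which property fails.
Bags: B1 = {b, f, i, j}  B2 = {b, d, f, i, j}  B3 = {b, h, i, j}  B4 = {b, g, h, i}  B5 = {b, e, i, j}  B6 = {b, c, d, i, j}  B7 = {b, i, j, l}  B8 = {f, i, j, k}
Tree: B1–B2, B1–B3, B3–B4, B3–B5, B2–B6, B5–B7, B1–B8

A tree decomposition must satisfy three properties: every vertex lies in some bag; for every edge, both endpoints lie together in some bag; and for every vertex, the bags containing it form a connected subtree. Here vertex a appears in no bag, so the decomposition is invalid.

No — vertex a appears in no bag.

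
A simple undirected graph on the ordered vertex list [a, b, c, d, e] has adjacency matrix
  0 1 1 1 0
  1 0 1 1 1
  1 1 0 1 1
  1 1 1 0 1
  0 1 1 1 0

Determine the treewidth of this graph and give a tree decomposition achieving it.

Treewidth 3.
One optimal decomposition is:
Bags: B1 = {a, b, c, d}  B2 = {b, c, d, e}
Tree: B1–B2

Every bag has size at most 4, so the width is 4 − 1 = 3 and tw(G) ≤ 3. On the other hand G contains the 4-clique {b, c, d, e}. A clique must lie in a single bag of any decomposition, so no decomposition can have width below 3. Therefore the treewidth is 3.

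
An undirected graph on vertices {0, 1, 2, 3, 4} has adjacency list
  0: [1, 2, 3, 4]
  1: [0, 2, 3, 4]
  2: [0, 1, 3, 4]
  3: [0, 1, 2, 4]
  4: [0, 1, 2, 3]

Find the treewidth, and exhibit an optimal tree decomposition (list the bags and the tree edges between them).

A single bag containing all 5 vertices is trivially a valid decomposition of width 4. On the other hand G contains the 5-clique {0, 1, 2, 3, 4}. A clique must lie in a single bag of any decomposition, so no decomposition can have width below 4. The upper and lower bounds meet at 4, so that is the treewidth.

Treewidth 4.
One such decomposition:
Bags: B1 = {0, 1, 2, 3, 4}
Tree: (single bag)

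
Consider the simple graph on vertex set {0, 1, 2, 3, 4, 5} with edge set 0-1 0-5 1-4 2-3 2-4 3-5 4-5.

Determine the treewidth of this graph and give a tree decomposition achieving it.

Treewidth 2.
One optimal decomposition is:
Bags: B1 = {0, 1, 5}  B2 = {1, 4, 5}  B3 = {3, 4, 5}  B4 = {2, 3, 4}
Tree: B1–B2, B2–B3, B3–B4

Every bag has size at most 3, so the width is 3 − 1 = 2 and tw(G) ≤ 2. For the lower bound, G contains the cycle 0–1–4–5–0, so G is not a forest; only forests have treewidth ≤ 1, hence tw(G) ≥ 2. Hence tw(G) = 2 exactly.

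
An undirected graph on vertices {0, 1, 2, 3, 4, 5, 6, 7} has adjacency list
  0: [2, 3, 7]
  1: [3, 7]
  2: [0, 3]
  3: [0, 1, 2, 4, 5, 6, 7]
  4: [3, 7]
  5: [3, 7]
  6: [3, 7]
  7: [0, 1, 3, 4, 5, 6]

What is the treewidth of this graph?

2

A width-2 tree decomposition is:
Bags: B1 = {1, 3, 7}  B2 = {3, 4, 7}  B3 = {0, 3, 7}  B4 = {3, 6, 7}  B5 = {0, 2, 3}  B6 = {3, 5, 7}
Tree: B1–B2, B1–B3, B1–B4, B3–B5, B3–B6
Every bag has size at most 3, so the width is 3 − 1 = 2 and tw(G) ≤ 2. For the lower bound, the 3 vertices {0, 2, 3} are pairwise adjacent, and any tree decomposition puts a clique entirely inside one bag — forcing width ≥ 2. Therefore the treewidth is 2.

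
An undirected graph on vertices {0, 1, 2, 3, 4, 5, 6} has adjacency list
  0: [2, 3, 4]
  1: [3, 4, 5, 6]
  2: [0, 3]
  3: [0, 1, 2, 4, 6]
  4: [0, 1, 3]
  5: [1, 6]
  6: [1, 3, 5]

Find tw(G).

2

A width-2 tree decomposition is:
Bags: B1 = {1, 3, 6}  B2 = {1, 5, 6}  B3 = {1, 3, 4}  B4 = {0, 3, 4}  B5 = {0, 2, 3}
Tree: B1–B2, B1–B3, B3–B4, B4–B5
Every bag has size at most 3, so the width is 3 − 1 = 2 and tw(G) ≤ 2. Conversely, {0, 2, 3} is a clique of size 3, and the vertices of any clique must share a bag in every tree decomposition; so some bag has ≥ 3 vertices and tw(G) ≥ 2. Therefore the treewidth is 2.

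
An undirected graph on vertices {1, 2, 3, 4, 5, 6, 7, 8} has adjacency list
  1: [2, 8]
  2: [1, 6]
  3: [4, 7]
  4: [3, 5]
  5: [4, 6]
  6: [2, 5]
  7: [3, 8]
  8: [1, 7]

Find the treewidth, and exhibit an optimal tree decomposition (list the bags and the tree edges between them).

Every bag has size at most 3, so the width is 3 − 1 = 2 and tw(G) ≤ 2. The edges 7–3–4–5–6–2–1–8–7 form a cycle, so G is not a tree and its treewidth is at least 2. The upper and lower bounds meet at 2, so that is the treewidth.

Treewidth 2.
One such decomposition:
Bags: B1 = {3, 4, 7}  B2 = {4, 5, 7}  B3 = {5, 6, 7}  B4 = {2, 6, 7}  B5 = {1, 2, 7}  B6 = {1, 7, 8}
Tree: B1–B2, B2–B3, B3–B4, B4–B5, B5–B6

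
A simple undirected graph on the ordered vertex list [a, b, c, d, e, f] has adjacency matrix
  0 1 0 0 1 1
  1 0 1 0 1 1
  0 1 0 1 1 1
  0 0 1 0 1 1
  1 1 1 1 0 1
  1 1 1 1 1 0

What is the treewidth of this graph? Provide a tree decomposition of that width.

Treewidth 3.
One such decomposition:
Bags: B1 = {b, c, e, f}  B2 = {a, b, e, f}  B3 = {c, d, e, f}
Tree: B1–B2, B1–B3

The largest bag has 4 vertices, giving width 3; this decomposition certifies tw(G) ≤ 3. For the lower bound, the 4 vertices {c, d, e, f} are pairwise adjacent, and any tree decomposition puts a clique entirely inside one bag — forcing width ≥ 3. Hence tw(G) = 3 exactly.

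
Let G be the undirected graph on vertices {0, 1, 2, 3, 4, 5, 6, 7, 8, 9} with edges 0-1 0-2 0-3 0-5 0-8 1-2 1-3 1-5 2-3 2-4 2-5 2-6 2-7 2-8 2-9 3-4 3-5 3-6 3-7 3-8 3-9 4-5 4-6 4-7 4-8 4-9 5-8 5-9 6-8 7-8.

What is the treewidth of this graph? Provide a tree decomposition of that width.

The largest bag has 5 vertices, giving width 4; this decomposition certifies tw(G) ≤ 4. On the other hand G contains the 5-clique {0, 2, 3, 5, 8}. A clique must lie in a single bag of any decomposition, so no decomposition can have width below 4. The upper and lower bounds meet at 4, so that is the treewidth.

Treewidth 4.
One such decomposition:
Bags: B1 = {2, 3, 4, 6, 8}  B2 = {2, 3, 4, 5, 8}  B3 = {2, 3, 4, 7, 8}  B4 = {0, 2, 3, 5, 8}  B5 = {2, 3, 4, 5, 9}  B6 = {0, 1, 2, 3, 5}
Tree: B1–B2, B2–B3, B2–B4, B2–B5, B4–B6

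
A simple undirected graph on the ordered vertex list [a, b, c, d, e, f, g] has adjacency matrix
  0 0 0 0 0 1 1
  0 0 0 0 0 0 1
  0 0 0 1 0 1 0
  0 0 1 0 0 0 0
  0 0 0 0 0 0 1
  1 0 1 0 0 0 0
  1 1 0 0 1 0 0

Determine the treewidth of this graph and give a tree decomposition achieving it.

Treewidth 1.
Bags: B1 = {a, f}  B2 = {c, f}  B3 = {a, g}  B4 = {b, g}  B5 = {e, g}  B6 = {c, d}
Tree: B1–B2, B1–B3, B3–B4, B3–B5, B2–B6

Every bag has size at most 2, so the width is 2 − 1 = 1 and tw(G) ≤ 1. G has an edge, so its treewidth is at least 1. Therefore the treewidth is 1.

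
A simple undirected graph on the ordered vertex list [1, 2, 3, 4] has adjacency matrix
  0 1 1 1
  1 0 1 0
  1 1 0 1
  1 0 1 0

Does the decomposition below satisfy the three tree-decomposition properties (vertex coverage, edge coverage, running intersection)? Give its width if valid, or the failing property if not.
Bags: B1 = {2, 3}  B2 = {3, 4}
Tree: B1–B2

No — vertex 1 appears in no bag.

A tree decomposition must satisfy three properties: every vertex lies in some bag; for every edge, both endpoints lie together in some bag; and for every vertex, the bags containing it form a connected subtree. Here vertex 1 appears in no bag, so the decomposition is invalid.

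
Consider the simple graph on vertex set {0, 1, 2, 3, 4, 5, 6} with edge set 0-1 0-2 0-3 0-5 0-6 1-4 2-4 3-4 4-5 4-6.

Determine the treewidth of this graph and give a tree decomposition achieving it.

Every bag has size at most 3, so the width is 3 − 1 = 2 and tw(G) ≤ 2. Since 0–2–4–5–0 is a cycle in G, G is not acyclic. Forests are exactly the graphs of treewidth ≤ 1, so tw(G) ≥ 2. The upper and lower bounds meet at 2, so that is the treewidth.

Treewidth 2.
One such decomposition:
Bags: B1 = {0, 2, 4}  B2 = {0, 4, 5}  B3 = {0, 3, 4}  B4 = {0, 4, 6}  B5 = {0, 1, 4}
Tree: B1–B2, B2–B3, B3–B4, B4–B5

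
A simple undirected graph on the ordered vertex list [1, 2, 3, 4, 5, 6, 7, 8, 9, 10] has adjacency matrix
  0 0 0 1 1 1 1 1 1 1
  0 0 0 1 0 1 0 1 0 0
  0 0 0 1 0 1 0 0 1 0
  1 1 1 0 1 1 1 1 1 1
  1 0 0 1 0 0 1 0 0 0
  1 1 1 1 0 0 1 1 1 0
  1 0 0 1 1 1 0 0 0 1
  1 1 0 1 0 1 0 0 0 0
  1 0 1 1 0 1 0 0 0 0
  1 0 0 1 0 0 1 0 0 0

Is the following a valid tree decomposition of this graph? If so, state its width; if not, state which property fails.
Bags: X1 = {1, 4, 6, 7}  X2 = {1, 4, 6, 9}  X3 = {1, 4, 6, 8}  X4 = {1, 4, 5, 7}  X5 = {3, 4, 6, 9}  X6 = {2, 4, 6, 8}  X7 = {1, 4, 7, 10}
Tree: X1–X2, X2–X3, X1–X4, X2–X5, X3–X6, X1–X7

Yes; width 3.

Checking the three conditions: (i) the bags cover all of {1, 2, 3, 4, 5, 6, 7, 8, 9, 10}; (ii) for each edge, some bag contains both endpoints; (iii) the bags containing any fixed vertex form a subtree. All hold, so the decomposition is valid with width 4 − 1 = 3.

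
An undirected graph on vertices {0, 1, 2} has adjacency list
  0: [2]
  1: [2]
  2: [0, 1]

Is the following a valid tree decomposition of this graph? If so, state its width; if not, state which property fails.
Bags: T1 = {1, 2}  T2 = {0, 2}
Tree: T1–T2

Yes; width 1.

Checking the three conditions: (i) the bags cover all of {0, 1, 2}; (ii) for each edge, some bag contains both endpoints; (iii) the bags containing any fixed vertex form a subtree. All hold, so the decomposition is valid with width 2 − 1 = 1.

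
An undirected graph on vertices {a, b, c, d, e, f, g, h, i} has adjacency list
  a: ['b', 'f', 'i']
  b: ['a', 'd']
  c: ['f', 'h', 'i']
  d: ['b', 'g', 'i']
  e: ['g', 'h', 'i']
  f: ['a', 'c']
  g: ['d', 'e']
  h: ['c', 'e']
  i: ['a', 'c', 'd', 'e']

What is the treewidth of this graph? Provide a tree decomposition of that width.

The largest bag has 4 vertices, giving width 3; this decomposition certifies tw(G) ≤ 3. For the lower bound: the 4 vertex sets {b,d,g}, {a}, {i}, {c,e,f,h} are disjoint, each induces a connected subgraph, and every pair is joined by at least one edge of G. Contracting each set to a single vertex therefore yields K_{4} as a minor, and since treewidth is minor-monotone, tw(G) ≥ tw(K_{4}) = 3. The upper and lower bounds meet at 3, so that is the treewidth.

Treewidth 3.
One such decomposition:
Bags: B1 = {a, b, d, g}  B2 = {a, d, g, i}  B3 = {a, e, g, i}  B4 = {a, e, f, i}  B5 = {c, e, f, i}  B6 = {c, e, f, h}
Tree: B1–B2, B2–B3, B3–B4, B4–B5, B5–B6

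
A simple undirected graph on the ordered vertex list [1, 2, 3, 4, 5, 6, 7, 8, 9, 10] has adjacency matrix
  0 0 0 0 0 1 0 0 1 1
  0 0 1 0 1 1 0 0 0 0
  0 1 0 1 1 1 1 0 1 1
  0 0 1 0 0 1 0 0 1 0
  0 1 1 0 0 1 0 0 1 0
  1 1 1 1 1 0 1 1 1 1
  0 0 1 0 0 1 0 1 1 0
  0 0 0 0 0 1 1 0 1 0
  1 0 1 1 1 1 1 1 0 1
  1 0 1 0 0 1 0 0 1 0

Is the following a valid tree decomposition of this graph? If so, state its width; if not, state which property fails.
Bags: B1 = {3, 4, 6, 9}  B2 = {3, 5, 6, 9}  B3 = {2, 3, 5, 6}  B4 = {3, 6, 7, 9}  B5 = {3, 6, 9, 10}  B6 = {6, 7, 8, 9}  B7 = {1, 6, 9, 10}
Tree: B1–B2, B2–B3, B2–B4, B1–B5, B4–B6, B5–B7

Yes; width 3.

Checking the three conditions: (i) the bags cover all of {1, 2, 3, 4, 5, 6, 7, 8, 9, 10}; (ii) for each edge, some bag contains both endpoints; (iii) the bags containing any fixed vertex form a subtree. All hold, so the decomposition is valid with width 4 − 1 = 3.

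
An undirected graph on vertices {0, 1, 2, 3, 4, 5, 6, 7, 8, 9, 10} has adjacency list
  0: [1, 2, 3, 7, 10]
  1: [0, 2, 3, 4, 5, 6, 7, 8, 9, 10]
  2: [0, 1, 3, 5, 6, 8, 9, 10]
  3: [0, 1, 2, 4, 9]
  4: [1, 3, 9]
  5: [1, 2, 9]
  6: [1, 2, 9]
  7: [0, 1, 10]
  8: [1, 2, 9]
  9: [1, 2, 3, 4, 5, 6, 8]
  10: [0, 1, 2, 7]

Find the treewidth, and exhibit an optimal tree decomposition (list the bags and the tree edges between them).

Each bag holds 4 vertices, so the decomposition has width 3, which upper-bounds the treewidth. Conversely, {0, 1, 2, 10} is a clique of size 4, and the vertices of any clique must share a bag in every tree decomposition; so some bag has ≥ 4 vertices and tw(G) ≥ 3. Combining the bounds, tw(G) = 3.

Treewidth 3.
One such decomposition:
Bags: B1 = {1, 2, 3, 9}  B2 = {1, 2, 8, 9}  B3 = {0, 1, 2, 3}  B4 = {0, 1, 2, 10}  B5 = {0, 1, 7, 10}  B6 = {1, 3, 4, 9}  B7 = {1, 2, 5, 9}  B8 = {1, 2, 6, 9}
Tree: B1–B2, B1–B3, B3–B4, B4–B5, B1–B6, B1–B7, B1–B8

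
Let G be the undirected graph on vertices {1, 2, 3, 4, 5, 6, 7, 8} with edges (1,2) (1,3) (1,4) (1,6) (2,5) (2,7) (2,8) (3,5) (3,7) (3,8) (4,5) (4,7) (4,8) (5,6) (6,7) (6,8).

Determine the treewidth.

A width-4 tree decomposition is:
Bags: B1 = {1, 2, 5, 7, 8}  B2 = {1, 4, 5, 7, 8}  B3 = {1, 3, 5, 7, 8}  B4 = {1, 5, 6, 7, 8}
Tree: B1–B2, B2–B3, B3–B4
Every bag has size at most 5, so the width is 5 − 1 = 4 and tw(G) ≤ 4. For the lower bound: the 5 vertex sets {2,7}, {4,5}, {1,3}, {8}, {6} are disjoint, each induces a connected subgraph, and every pair is joined by at least one edge of G. Contracting each set to a single vertex therefore yields K_{5} as a minor, and since treewidth is minor-monotone, tw(G) ≥ tw(K_{5}) = 4. Hence tw(G) = 4 exactly.

4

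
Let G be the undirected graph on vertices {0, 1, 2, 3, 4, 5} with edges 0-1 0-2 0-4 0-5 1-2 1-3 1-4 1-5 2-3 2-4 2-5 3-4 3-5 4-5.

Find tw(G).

A width-4 tree decomposition is:
Bags: B1 = {1, 2, 3, 4, 5}  B2 = {0, 1, 2, 4, 5}
Tree: B1–B2
Every bag has size at most 5, so the width is 5 − 1 = 4 and tw(G) ≤ 4. Conversely, {0, 1, 2, 4, 5} is a clique of size 5, and the vertices of any clique must share a bag in every tree decomposition; so some bag has ≥ 5 vertices and tw(G) ≥ 4. Therefore the treewidth is 4.

4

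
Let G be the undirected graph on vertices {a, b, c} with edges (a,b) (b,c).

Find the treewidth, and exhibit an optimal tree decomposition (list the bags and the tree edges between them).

Treewidth 1.
One such decomposition:
Bags: B1 = {a, b}  B2 = {b, c}
Tree: B1–B2

Every bag has size at most 2, so the width is 2 − 1 = 1 and tw(G) ≤ 1. Since G has at least one edge (e.g. a–b), it is not an edgeless graph, so tw(G) ≥ 1. Hence tw(G) = 1 exactly.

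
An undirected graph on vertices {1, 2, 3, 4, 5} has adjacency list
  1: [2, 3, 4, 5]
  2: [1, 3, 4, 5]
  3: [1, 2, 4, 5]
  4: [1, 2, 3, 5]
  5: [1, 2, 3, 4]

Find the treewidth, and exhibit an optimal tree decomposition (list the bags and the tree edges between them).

With just one bag of size 5, the width is 5 − 1 = 4, so tw(G) ≤ 4. Conversely, {1, 2, 3, 4, 5} is a clique of size 5, and the vertices of any clique must share a bag in every tree decomposition; so some bag has ≥ 5 vertices and tw(G) ≥ 4. The upper and lower bounds meet at 4, so that is the treewidth.

Treewidth 4.
One optimal decomposition is:
Bags: B1 = {1, 2, 3, 4, 5}
Tree: (single bag)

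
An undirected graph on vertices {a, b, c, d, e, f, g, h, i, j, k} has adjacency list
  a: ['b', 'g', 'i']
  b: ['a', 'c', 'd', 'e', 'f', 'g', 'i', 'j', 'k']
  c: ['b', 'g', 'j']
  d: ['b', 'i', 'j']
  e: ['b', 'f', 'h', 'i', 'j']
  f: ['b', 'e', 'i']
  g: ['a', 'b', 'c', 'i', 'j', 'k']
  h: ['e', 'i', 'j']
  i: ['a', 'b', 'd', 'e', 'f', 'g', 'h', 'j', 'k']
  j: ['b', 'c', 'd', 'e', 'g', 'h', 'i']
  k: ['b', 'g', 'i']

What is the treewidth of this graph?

3

A width-3 tree decomposition is:
Bags: B1 = {b, e, i, j}  B2 = {b, e, f, i}  B3 = {e, h, i, j}  B4 = {b, g, i, j}  B5 = {a, b, g, i}  B6 = {b, d, i, j}  B7 = {b, g, i, k}  B8 = {b, c, g, j}
Tree: B1–B2, B1–B3, B1–B4, B4–B5, B1–B6, B4–B7, B4–B8
Each bag holds 4 vertices, so the decomposition has width 3, which upper-bounds the treewidth. Conversely, {e, h, i, j} is a clique of size 4, and the vertices of any clique must share a bag in every tree decomposition; so some bag has ≥ 4 vertices and tw(G) ≥ 3. The upper and lower bounds meet at 3, so that is the treewidth.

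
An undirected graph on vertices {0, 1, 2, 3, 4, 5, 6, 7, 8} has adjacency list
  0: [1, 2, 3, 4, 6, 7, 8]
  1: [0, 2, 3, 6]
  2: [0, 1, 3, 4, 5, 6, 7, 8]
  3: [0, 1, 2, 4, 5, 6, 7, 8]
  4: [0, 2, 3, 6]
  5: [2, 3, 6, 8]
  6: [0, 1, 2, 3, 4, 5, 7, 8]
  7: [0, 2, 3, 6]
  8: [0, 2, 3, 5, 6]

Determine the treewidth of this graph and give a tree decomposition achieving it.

Each bag holds 5 vertices, so the decomposition has width 4, which upper-bounds the treewidth. Conversely, {0, 2, 3, 6, 8} is a clique of size 5, and the vertices of any clique must share a bag in every tree decomposition; so some bag has ≥ 5 vertices and tw(G) ≥ 4. The upper and lower bounds meet at 4, so that is the treewidth.

Treewidth 4.
One such decomposition:
Bags: B1 = {0, 2, 3, 6, 7}  B2 = {0, 1, 2, 3, 6}  B3 = {0, 2, 3, 4, 6}  B4 = {0, 2, 3, 6, 8}  B5 = {2, 3, 5, 6, 8}
Tree: B1–B2, B1–B3, B2–B4, B4–B5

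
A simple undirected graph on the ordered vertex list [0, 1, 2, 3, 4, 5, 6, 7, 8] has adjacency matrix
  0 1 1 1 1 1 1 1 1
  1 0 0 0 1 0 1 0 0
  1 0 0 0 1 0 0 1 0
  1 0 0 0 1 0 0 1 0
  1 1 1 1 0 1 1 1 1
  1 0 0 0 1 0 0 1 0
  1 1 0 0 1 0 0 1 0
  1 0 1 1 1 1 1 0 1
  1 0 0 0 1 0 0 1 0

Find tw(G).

3

A width-3 tree decomposition is:
Bags: B1 = {0, 2, 4, 7}  B2 = {0, 4, 6, 7}  B3 = {0, 4, 5, 7}  B4 = {0, 3, 4, 7}  B5 = {0, 4, 7, 8}  B6 = {0, 1, 4, 6}
Tree: B1–B2, B1–B3, B2–B4, B1–B5, B2–B6
Every bag has size at most 4, so the width is 4 − 1 = 3 and tw(G) ≤ 3. On the other hand G contains the 4-clique {0, 1, 4, 6}. A clique must lie in a single bag of any decomposition, so no decomposition can have width below 3. The upper and lower bounds meet at 3, so that is the treewidth.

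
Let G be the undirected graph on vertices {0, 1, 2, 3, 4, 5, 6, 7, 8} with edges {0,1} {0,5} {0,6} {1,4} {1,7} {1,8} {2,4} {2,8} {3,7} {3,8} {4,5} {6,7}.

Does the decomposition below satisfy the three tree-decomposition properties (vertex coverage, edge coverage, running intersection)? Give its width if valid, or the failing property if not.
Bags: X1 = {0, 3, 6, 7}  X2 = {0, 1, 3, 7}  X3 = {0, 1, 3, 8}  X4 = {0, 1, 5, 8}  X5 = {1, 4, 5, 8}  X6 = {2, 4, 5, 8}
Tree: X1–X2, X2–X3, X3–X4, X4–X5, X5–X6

Every vertex of G appears in some bag (union = {0, 1, 2, 3, 4, 5, 6, 7, 8}); every edge is covered by a bag; and for each vertex v the set of bags containing v is connected in the bag tree. The decomposition is therefore valid. The largest bag has 4 vertices, so the width is 3.

Yes; width 3.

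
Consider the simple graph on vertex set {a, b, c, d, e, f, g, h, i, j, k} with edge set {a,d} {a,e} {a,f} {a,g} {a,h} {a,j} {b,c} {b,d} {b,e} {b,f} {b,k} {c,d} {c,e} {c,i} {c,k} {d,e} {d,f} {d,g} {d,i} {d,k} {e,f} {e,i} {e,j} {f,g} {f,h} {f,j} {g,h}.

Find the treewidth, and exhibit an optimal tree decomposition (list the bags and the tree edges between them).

Every bag has size at most 4, so the width is 4 − 1 = 3 and tw(G) ≤ 3. For the lower bound, the 4 vertices {a, d, f, g} are pairwise adjacent, and any tree decomposition puts a clique entirely inside one bag — forcing width ≥ 3. Therefore the treewidth is 3.

Treewidth 3.
One optimal decomposition is:
Bags: B1 = {b, d, e, f}  B2 = {b, c, d, e}  B3 = {b, c, d, k}  B4 = {c, d, e, i}  B5 = {a, d, e, f}  B6 = {a, d, f, g}  B7 = {a, f, g, h}  B8 = {a, e, f, j}
Tree: B1–B2, B2–B3, B2–B4, B1–B5, B5–B6, B6–B7, B5–B8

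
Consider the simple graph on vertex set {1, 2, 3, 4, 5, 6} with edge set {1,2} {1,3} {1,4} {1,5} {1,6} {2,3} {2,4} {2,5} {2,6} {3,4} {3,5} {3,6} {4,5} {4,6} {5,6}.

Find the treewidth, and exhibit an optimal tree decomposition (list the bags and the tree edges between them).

Treewidth 5.
One such decomposition:
Bags: B1 = {1, 2, 3, 4, 5, 6}
Tree: (single bag)

A single bag containing all 6 vertices is trivially a valid decomposition of width 5. On the other hand G contains the 6-clique {1, 2, 3, 4, 5, 6}. A clique must lie in a single bag of any decomposition, so no decomposition can have width below 5. Combining the bounds, tw(G) = 5.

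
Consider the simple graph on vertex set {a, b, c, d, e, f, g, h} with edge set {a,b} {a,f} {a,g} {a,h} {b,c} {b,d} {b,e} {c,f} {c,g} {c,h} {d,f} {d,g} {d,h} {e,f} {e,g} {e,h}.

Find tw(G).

A width-4 tree decomposition is:
Bags: B1 = {b, d, f, g, h}  B2 = {a, b, f, g, h}  B3 = {b, c, f, g, h}  B4 = {b, e, f, g, h}
Tree: B1–B2, B2–B3, B3–B4
Each bag holds 5 vertices, so the decomposition has width 4, which upper-bounds the treewidth. For the lower bound: the 5 vertex sets {d,g}, {a,b}, {c,h}, {f}, {e} are disjoint, each induces a connected subgraph, and every pair is joined by at least one edge of G. Contracting each set to a single vertex therefore yields K_{5} as a minor, and since treewidth is minor-monotone, tw(G) ≥ tw(K_{5}) = 4. Therefore the treewidth is 4.

4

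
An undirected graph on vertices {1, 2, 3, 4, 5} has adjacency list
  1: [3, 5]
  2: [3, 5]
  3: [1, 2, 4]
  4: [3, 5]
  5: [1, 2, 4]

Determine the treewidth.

2

A width-2 tree decomposition is:
Bags: B1 = {2, 3, 5}  B2 = {3, 4, 5}  B3 = {1, 3, 5}
Tree: B1–B2, B2–B3
The largest bag has 3 vertices, giving width 2; this decomposition certifies tw(G) ≤ 2. For the lower bound, G contains the cycle 3–2–5–4–3, so G is not a forest; only forests have treewidth ≤ 1, hence tw(G) ≥ 2. The upper and lower bounds meet at 2, so that is the treewidth.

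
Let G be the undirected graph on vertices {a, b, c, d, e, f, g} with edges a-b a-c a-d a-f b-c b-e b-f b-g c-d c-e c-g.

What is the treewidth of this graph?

2

A width-2 tree decomposition is:
Bags: B1 = {b, c, g}  B2 = {a, b, c}  B3 = {b, c, e}  B4 = {a, c, d}  B5 = {a, b, f}
Tree: B1–B2, B2–B3, B2–B4, B2–B5
The largest bag has 3 vertices, giving width 2; this decomposition certifies tw(G) ≤ 2. On the other hand G contains the 3-clique {a, c, d}. A clique must lie in a single bag of any decomposition, so no decomposition can have width below 2. Hence tw(G) = 2 exactly.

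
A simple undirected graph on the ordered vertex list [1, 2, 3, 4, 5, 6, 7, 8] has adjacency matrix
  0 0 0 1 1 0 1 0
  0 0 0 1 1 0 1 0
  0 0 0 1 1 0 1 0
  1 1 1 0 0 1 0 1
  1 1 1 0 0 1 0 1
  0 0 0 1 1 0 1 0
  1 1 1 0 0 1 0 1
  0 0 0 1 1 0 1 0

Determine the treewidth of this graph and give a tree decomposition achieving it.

Every bag has size at most 4, so the width is 4 − 1 = 3 and tw(G) ≤ 3. For the lower bound: the 4 vertex sets {3,7}, {4,8}, {5}, {6} are disjoint, each induces a connected subgraph, and every pair is joined by at least one edge of G. Contracting each set to a single vertex therefore yields K_{4} as a minor, and since treewidth is minor-monotone, tw(G) ≥ tw(K_{4}) = 3. The upper and lower bounds meet at 3, so that is the treewidth.

Treewidth 3.
One optimal decomposition is:
Bags: B1 = {3, 4, 5, 7}  B2 = {4, 5, 7, 8}  B3 = {4, 5, 6, 7}  B4 = {2, 4, 5, 7}  B5 = {1, 4, 5, 7}
Tree: B1–B2, B2–B3, B3–B4, B4–B5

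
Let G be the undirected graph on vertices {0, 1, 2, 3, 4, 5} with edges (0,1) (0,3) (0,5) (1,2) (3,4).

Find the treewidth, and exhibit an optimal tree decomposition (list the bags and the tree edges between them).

Treewidth 1.
Bags: B1 = {0, 3}  B2 = {0, 1}  B3 = {0, 5}  B4 = {1, 2}  B5 = {3, 4}
Tree: B1–B2, B1–B3, B2–B4, B1–B5

The largest bag has 2 vertices, giving width 1; this decomposition certifies tw(G) ≤ 1. Since G has at least one edge (e.g. 0–3), it is not an edgeless graph, so tw(G) ≥ 1. Combining the bounds, tw(G) = 1.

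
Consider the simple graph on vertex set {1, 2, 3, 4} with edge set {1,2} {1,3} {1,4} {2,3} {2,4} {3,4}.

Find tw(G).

A width-3 tree decomposition is:
Bags: B1 = {1, 2, 3, 4}
Tree: (single bag)
A single bag containing all 4 vertices is trivially a valid decomposition of width 3. On the other hand G contains the 4-clique {1, 2, 3, 4}. A clique must lie in a single bag of any decomposition, so no decomposition can have width below 3. Hence tw(G) = 3 exactly.

3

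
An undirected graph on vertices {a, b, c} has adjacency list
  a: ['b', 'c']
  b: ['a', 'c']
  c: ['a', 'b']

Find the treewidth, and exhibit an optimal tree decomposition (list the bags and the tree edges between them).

Treewidth 2.
One such decomposition:
Bags: B1 = {a, b, c}
Tree: (single bag)

With just one bag of size 3, the width is 3 − 1 = 2, so tw(G) ≤ 2. On the other hand G contains the 3-clique {a, b, c}. A clique must lie in a single bag of any decomposition, so no decomposition can have width below 2. Therefore the treewidth is 2.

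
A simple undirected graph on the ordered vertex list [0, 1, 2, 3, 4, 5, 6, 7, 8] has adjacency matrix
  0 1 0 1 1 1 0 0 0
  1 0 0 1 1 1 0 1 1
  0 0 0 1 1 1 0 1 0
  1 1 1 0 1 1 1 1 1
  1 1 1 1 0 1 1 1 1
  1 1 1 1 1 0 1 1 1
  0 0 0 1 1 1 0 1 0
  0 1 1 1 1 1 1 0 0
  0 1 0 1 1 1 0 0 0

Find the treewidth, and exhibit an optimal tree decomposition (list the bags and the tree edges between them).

Each bag holds 5 vertices, so the decomposition has width 4, which upper-bounds the treewidth. Conversely, {0, 1, 3, 4, 5} is a clique of size 5, and the vertices of any clique must share a bag in every tree decomposition; so some bag has ≥ 5 vertices and tw(G) ≥ 4. Therefore the treewidth is 4.

Treewidth 4.
One optimal decomposition is:
Bags: B1 = {3, 4, 5, 6, 7}  B2 = {2, 3, 4, 5, 7}  B3 = {1, 3, 4, 5, 7}  B4 = {0, 1, 3, 4, 5}  B5 = {1, 3, 4, 5, 8}
Tree: B1–B2, B2–B3, B3–B4, B4–B5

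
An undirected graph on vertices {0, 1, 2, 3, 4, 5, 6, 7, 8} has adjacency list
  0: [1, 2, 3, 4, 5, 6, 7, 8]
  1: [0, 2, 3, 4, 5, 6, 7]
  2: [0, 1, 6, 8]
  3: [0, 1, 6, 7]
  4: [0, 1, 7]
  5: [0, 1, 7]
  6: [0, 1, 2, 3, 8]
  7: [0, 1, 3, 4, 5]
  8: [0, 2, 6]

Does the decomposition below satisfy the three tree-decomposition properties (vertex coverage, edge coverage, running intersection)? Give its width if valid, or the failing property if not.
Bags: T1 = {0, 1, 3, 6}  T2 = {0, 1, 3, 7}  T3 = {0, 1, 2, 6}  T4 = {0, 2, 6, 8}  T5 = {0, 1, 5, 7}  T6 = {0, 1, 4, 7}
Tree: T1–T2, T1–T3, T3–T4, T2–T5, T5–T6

Every vertex of G appears in some bag (union = {0, 1, 2, 3, 4, 5, 6, 7, 8}); every edge is covered by a bag; and for each vertex v the set of bags containing v is connected in the bag tree. The decomposition is therefore valid. The largest bag has 4 vertices, so the width is 3.

Yes; width 3.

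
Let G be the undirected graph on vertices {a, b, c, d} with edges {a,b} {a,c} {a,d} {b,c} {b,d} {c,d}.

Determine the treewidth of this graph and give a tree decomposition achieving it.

A single bag containing all 4 vertices is trivially a valid decomposition of width 3. For the lower bound, the 4 vertices {a, b, c, d} are pairwise adjacent, and any tree decomposition puts a clique entirely inside one bag — forcing width ≥ 3. Combining the bounds, tw(G) = 3.

Treewidth 3.
One optimal decomposition is:
Bags: B1 = {a, b, c, d}
Tree: (single bag)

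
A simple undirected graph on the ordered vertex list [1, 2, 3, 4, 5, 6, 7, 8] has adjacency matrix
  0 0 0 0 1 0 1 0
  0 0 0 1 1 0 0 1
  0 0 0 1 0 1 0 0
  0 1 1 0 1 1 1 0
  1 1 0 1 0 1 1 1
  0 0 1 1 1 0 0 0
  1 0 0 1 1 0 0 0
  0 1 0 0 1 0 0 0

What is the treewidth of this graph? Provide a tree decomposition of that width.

Each bag holds 3 vertices, so the decomposition has width 2, which upper-bounds the treewidth. On the other hand G contains the 3-clique {3, 4, 6}. A clique must lie in a single bag of any decomposition, so no decomposition can have width below 2. Therefore the treewidth is 2.

Treewidth 2.
One such decomposition:
Bags: B1 = {4, 5, 7}  B2 = {1, 5, 7}  B3 = {4, 5, 6}  B4 = {3, 4, 6}  B5 = {2, 4, 5}  B6 = {2, 5, 8}
Tree: B1–B2, B1–B3, B3–B4, B3–B5, B5–B6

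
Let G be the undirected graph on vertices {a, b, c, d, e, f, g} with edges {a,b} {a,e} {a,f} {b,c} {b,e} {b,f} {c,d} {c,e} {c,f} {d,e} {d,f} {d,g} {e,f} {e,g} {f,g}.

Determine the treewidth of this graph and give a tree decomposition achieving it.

The largest bag has 4 vertices, giving width 3; this decomposition certifies tw(G) ≤ 3. Conversely, {d, e, f, g} is a clique of size 4, and the vertices of any clique must share a bag in every tree decomposition; so some bag has ≥ 4 vertices and tw(G) ≥ 3. The upper and lower bounds meet at 3, so that is the treewidth.

Treewidth 3.
Bags: B1 = {b, c, e, f}  B2 = {c, d, e, f}  B3 = {d, e, f, g}  B4 = {a, b, e, f}
Tree: B1–B2, B2–B3, B1–B4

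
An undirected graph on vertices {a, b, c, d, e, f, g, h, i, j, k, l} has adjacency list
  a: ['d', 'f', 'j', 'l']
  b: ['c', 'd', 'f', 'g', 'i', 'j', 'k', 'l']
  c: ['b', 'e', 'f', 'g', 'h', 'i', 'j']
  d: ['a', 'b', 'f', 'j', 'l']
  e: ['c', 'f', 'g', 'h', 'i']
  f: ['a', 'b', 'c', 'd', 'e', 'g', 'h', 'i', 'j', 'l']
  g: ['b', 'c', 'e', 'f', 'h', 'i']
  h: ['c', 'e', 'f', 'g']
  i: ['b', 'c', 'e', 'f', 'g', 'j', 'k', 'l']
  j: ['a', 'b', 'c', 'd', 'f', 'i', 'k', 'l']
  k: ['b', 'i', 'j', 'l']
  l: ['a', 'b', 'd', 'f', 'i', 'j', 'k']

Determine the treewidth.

A width-4 tree decomposition is:
Bags: B1 = {b, c, f, i, j}  B2 = {b, c, f, g, i}  B3 = {b, f, i, j, l}  B4 = {b, d, f, j, l}  B5 = {b, i, j, k, l}  B6 = {c, e, f, g, i}  B7 = {c, e, f, g, h}  B8 = {a, d, f, j, l}
Tree: B1–B2, B1–B3, B3–B4, B3–B5, B2–B6, B6–B7, B4–B8
Each bag holds 5 vertices, so the decomposition has width 4, which upper-bounds the treewidth. On the other hand G contains the 5-clique {c, e, f, g, h}. A clique must lie in a single bag of any decomposition, so no decomposition can have width below 4. Therefore the treewidth is 4.

4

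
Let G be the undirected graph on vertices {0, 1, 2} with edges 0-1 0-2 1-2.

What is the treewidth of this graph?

A width-2 tree decomposition is:
Bags: B1 = {0, 1, 2}
Tree: (single bag)
A single bag containing all 3 vertices is trivially a valid decomposition of width 2. On the other hand G contains the 3-clique {0, 1, 2}. A clique must lie in a single bag of any decomposition, so no decomposition can have width below 2. Hence tw(G) = 2 exactly.

2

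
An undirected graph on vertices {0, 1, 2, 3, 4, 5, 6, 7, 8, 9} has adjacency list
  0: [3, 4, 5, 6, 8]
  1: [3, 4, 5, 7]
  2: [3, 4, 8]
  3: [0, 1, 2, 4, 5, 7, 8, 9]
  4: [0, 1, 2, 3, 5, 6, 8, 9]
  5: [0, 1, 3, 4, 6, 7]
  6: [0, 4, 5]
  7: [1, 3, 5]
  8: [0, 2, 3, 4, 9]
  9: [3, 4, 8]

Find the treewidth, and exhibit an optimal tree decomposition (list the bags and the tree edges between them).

Every bag has size at most 4, so the width is 4 − 1 = 3 and tw(G) ≤ 3. On the other hand G contains the 4-clique {0, 3, 4, 8}. A clique must lie in a single bag of any decomposition, so no decomposition can have width below 3. Combining the bounds, tw(G) = 3.

Treewidth 3.
One such decomposition:
Bags: B1 = {0, 3, 4, 5}  B2 = {0, 4, 5, 6}  B3 = {1, 3, 4, 5}  B4 = {0, 3, 4, 8}  B5 = {2, 3, 4, 8}  B6 = {3, 4, 8, 9}  B7 = {1, 3, 5, 7}
Tree: B1–B2, B1–B3, B1–B4, B4–B5, B5–B6, B3–B7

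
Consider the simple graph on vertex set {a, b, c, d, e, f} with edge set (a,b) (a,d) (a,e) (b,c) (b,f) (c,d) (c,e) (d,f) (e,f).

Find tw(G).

A width-3 tree decomposition is:
Bags: B1 = {b, d, e, f}  B2 = {a, b, d, e}  B3 = {b, c, d, e}
Tree: B1–B2, B2–B3
The largest bag has 4 vertices, giving width 3; this decomposition certifies tw(G) ≤ 3. For the lower bound: the 4 vertex sets {d,f}, {a,b}, {e}, {c} are disjoint, each induces a connected subgraph, and every pair is joined by at least one edge of G. Contracting each set to a single vertex therefore yields K_{4} as a minor, and since treewidth is minor-monotone, tw(G) ≥ tw(K_{4}) = 3. Therefore the treewidth is 3.

3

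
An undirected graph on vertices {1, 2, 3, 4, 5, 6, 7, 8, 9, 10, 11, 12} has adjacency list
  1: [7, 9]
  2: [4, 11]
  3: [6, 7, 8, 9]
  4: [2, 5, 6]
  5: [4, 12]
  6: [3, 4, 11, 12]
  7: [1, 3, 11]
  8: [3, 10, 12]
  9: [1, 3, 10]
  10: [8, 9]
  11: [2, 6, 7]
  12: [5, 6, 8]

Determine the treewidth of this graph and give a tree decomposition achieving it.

The largest bag has 4 vertices, giving width 3; this decomposition certifies tw(G) ≤ 3. For the lower bound: the 4 vertex sets {2,4,5}, {11}, {6}, {3,7,8,12} are disjoint, each induces a connected subgraph, and every pair is joined by at least one edge of G. Contracting each set to a single vertex therefore yields K_{4} as a minor, and since treewidth is minor-monotone, tw(G) ≥ tw(K_{4}) = 3. Combining the bounds, tw(G) = 3.

Treewidth 3.
Bags: B1 = {2, 4, 5, 11}  B2 = {4, 5, 6, 11}  B3 = {5, 6, 11, 12}  B4 = {6, 7, 11, 12}  B5 = {3, 6, 7, 12}  B6 = {3, 7, 8, 12}  B7 = {1, 3, 7, 8}  B8 = {1, 3, 8, 9}  B9 = {1, 8, 9, 10}
Tree: B1–B2, B2–B3, B3–B4, B4–B5, B5–B6, B6–B7, B7–B8, B8–B9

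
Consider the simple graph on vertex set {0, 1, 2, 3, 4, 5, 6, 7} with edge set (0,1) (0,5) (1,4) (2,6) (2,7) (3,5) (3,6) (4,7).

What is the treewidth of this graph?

2

A width-2 tree decomposition is:
Bags: B1 = {2, 6, 7}  B2 = {4, 6, 7}  B3 = {1, 4, 6}  B4 = {0, 1, 6}  B5 = {0, 5, 6}  B6 = {3, 5, 6}
Tree: B1–B2, B2–B3, B3–B4, B4–B5, B5–B6
The largest bag has 3 vertices, giving width 2; this decomposition certifies tw(G) ≤ 2. The edges 6–2–7–4–1–0–5–3–6 form a cycle, so G is not a tree and its treewidth is at least 2. Hence tw(G) = 2 exactly.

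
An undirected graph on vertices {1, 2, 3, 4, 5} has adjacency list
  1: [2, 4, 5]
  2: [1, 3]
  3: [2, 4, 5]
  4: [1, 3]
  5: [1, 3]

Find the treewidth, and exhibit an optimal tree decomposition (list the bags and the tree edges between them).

The largest bag has 3 vertices, giving width 2; this decomposition certifies tw(G) ≤ 2. Since 1–2–3–4–1 is a cycle in G, G is not acyclic. Forests are exactly the graphs of treewidth ≤ 1, so tw(G) ≥ 2. Therefore the treewidth is 2.

Treewidth 2.
Bags: B1 = {1, 2, 3}  B2 = {1, 3, 4}  B3 = {1, 3, 5}
Tree: B1–B2, B2–B3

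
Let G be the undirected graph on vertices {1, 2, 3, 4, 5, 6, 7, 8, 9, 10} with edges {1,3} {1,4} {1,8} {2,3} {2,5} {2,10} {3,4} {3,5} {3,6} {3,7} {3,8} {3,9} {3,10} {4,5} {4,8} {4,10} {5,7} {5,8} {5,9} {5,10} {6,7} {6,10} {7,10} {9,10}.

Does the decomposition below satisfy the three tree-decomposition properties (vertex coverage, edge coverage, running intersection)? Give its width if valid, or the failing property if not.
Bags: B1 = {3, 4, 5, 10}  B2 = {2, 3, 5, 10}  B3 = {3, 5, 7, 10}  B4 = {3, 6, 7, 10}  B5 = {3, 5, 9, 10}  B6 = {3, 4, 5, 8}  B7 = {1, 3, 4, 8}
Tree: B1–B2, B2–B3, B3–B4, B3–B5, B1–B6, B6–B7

Yes; width 3.

Vertex coverage: the bags together contain {1, 2, 3, 4, 5, 6, 7, 8, 9, 10}, the full vertex set. Edge coverage: each edge of G has both endpoints in at least one bag. Running intersection: for every vertex, the bags containing it form a connected subtree. All three properties hold, so this is a valid tree decomposition of width max|bag| − 1 = 3, and hence tw(G) ≤ 3.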